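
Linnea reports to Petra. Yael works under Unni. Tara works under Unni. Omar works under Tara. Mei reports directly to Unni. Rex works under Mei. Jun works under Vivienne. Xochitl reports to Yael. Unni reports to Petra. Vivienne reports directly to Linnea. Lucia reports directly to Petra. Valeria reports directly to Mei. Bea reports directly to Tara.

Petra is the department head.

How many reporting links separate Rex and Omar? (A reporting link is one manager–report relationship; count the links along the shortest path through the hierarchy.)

Rex is 2 levels below Unni, and Omar is 2 levels below Unni (their lowest common manager). The shortest path runs up from Rex to Unni and back down to Omar: 2 + 2 = 4 links.

4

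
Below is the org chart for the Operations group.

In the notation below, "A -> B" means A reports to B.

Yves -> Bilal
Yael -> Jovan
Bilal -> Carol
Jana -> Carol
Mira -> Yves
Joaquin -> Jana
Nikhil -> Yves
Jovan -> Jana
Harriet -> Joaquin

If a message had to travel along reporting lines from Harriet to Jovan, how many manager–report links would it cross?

3

Harriet is 2 levels below Jana, and Jovan is 1 level below Jana (their lowest common manager). The shortest path runs up from Harriet to Jana and back down to Jovan: 2 + 1 = 3 links.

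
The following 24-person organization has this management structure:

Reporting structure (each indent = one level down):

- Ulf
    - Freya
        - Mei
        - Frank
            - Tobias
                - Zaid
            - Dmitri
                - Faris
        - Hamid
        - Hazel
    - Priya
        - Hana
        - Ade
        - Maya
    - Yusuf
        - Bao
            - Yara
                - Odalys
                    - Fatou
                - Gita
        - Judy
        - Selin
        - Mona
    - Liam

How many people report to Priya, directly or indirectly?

3

Priya directly manages Hana, Ade, Maya. Hana has no reports. Ade has no reports. Maya has no reports. So Priya's organization is 3 direct reports plus everyone under them: 1 + 1 + 1 = 3.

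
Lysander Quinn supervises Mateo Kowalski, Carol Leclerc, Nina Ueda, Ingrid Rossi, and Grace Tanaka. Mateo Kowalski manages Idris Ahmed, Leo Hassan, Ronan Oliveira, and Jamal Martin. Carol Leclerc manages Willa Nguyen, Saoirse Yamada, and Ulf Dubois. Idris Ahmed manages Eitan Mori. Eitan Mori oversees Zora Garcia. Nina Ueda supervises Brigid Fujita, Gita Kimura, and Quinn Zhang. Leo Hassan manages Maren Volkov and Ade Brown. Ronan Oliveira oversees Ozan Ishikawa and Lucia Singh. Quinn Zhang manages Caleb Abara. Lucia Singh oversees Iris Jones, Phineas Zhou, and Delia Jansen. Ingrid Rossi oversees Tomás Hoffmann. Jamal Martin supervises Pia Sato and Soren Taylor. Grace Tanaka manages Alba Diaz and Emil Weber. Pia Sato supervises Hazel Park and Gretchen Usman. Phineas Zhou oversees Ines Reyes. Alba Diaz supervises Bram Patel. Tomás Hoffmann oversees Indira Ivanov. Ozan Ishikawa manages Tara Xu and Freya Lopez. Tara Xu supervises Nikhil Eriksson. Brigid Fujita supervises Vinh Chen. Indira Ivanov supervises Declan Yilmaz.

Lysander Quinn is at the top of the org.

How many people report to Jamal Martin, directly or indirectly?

4

Jamal Martin directly manages Pia Sato, Soren Taylor. Under Pia Sato: Gretchen Usman, Hazel Park (2). Soren Taylor has no reports. So Jamal Martin's organization is 2 direct reports plus everyone under them: 3 + 1 = 4.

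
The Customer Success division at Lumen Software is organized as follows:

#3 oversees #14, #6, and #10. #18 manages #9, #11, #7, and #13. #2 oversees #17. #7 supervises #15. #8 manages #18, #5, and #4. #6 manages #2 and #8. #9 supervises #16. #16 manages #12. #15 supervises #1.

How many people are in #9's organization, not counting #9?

#9 directly manages #16. Under #16: #12 (1). That's 2 in total.

2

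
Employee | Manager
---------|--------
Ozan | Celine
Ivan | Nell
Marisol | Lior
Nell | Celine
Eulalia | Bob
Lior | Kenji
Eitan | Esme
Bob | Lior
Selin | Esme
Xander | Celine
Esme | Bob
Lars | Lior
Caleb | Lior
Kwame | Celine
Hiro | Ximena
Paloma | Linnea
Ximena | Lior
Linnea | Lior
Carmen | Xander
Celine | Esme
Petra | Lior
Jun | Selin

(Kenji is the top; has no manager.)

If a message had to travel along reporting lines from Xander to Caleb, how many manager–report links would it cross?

Xander is 4 levels below Lior, and Caleb is 1 level below Lior (their lowest common manager). The shortest path runs up from Xander to Lior and back down to Caleb: 4 + 1 = 5 links.

5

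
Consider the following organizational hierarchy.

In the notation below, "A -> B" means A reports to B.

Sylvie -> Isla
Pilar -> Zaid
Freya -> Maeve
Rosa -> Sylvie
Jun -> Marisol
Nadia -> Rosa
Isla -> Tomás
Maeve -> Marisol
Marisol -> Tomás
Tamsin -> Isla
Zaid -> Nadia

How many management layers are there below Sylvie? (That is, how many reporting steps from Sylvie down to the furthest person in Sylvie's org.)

The longest chain under Sylvie runs Sylvie → Rosa → Nadia → Zaid → Pilar, which is 4 levels below Sylvie.

4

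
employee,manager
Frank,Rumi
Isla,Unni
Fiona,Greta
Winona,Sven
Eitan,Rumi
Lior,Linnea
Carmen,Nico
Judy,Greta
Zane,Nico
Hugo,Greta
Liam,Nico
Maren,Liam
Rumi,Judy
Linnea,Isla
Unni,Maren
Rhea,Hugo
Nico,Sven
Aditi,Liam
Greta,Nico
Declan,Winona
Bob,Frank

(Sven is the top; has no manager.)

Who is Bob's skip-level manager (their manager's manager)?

Bob reports to Frank, and Frank reports to Rumi. So Bob's skip-level manager is Rumi.

Rumi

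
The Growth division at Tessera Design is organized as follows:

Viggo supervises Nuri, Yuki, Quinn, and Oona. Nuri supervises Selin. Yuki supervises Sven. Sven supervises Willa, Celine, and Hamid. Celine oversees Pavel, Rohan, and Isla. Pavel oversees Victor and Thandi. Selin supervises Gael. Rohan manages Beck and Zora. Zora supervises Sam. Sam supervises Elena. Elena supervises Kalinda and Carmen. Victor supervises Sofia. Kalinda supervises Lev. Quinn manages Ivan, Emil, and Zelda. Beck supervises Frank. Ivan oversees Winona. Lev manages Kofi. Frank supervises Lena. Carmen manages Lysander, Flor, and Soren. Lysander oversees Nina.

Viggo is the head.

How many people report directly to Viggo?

4

Viggo directly manages Nuri, Yuki, Quinn, Oona. That is 4 direct reports.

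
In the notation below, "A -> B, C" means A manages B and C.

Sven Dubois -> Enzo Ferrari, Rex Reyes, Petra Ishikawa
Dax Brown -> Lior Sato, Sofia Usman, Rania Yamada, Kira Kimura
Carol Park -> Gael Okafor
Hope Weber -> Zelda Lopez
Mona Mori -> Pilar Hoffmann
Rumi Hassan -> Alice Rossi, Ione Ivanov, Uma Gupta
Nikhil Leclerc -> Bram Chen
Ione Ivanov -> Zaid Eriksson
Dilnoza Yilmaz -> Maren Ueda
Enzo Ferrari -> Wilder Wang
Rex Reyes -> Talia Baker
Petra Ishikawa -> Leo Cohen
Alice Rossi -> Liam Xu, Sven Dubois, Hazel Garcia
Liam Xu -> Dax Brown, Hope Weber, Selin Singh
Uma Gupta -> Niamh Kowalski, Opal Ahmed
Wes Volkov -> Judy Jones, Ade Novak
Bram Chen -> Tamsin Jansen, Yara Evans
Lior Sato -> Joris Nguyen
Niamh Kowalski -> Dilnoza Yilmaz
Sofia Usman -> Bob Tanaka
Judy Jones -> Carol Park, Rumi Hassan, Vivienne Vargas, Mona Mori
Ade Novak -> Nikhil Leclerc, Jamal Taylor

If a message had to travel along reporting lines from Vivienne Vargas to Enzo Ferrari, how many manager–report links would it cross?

Vivienne Vargas is 1 level below Judy Jones, and Enzo Ferrari is 4 levels below Judy Jones (their lowest common manager). The shortest path runs up from Vivienne Vargas to Judy Jones and back down to Enzo Ferrari: 1 + 4 = 5 links.

5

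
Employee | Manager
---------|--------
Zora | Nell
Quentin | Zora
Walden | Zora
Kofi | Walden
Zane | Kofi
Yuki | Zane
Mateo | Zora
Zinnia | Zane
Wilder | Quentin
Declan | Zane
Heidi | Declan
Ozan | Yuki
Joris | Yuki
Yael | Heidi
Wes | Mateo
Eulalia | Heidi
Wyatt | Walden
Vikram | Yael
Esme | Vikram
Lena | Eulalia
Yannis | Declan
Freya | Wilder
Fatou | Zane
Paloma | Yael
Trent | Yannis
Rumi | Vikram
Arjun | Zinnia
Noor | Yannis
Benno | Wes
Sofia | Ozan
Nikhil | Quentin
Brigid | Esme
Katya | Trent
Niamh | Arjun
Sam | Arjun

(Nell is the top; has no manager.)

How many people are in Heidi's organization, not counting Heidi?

Heidi directly manages Yael, Eulalia. Under Yael: Paloma, Vikram, Rumi, Esme, Brigid (5). Under Eulalia: Lena (1). So Heidi's organization is 2 direct reports plus everyone under them: 6 + 2 = 8.

8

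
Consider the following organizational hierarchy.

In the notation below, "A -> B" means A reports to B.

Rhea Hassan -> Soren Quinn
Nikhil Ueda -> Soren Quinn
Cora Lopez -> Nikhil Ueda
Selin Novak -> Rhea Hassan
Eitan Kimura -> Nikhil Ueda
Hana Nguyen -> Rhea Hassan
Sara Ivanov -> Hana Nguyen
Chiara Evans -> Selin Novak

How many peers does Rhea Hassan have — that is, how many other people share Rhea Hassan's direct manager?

1

Rhea Hassan reports to Soren Quinn. Soren Quinn's other direct reports are Nikhil Ueda — 1 peer.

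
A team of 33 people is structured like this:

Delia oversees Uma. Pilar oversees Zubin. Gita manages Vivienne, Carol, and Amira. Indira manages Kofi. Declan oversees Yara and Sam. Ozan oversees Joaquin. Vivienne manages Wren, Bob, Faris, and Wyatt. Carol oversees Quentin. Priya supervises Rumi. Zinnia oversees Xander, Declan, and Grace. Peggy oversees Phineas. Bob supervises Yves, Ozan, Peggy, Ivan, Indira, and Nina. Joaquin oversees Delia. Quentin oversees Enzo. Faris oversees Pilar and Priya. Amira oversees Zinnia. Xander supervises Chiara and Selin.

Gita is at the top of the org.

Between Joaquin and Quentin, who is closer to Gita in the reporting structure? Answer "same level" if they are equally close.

Quentin

Joaquin is 4 levels below Gita; Quentin is 2. Quentin is higher.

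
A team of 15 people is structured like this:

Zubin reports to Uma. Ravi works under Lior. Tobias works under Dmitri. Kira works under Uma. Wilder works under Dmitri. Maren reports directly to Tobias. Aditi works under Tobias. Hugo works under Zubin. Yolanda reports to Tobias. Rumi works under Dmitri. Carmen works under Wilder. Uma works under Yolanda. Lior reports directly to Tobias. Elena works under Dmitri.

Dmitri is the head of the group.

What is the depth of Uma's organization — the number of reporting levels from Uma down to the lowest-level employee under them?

The longest chain under Uma runs Uma → Zubin → Hugo, which is 2 levels below Uma.

2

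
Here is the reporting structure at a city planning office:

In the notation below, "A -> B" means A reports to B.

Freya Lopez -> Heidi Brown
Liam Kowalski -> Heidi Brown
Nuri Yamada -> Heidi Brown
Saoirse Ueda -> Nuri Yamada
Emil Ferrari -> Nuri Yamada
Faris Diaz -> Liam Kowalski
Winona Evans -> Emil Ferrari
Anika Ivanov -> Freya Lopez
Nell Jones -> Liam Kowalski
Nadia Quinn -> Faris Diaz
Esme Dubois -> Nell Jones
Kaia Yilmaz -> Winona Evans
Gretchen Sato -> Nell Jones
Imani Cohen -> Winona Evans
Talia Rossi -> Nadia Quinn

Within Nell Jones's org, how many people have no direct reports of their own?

2

The people in Nell Jones's organization with no one reporting to them are Gretchen Sato, Esme Dubois. That is 2.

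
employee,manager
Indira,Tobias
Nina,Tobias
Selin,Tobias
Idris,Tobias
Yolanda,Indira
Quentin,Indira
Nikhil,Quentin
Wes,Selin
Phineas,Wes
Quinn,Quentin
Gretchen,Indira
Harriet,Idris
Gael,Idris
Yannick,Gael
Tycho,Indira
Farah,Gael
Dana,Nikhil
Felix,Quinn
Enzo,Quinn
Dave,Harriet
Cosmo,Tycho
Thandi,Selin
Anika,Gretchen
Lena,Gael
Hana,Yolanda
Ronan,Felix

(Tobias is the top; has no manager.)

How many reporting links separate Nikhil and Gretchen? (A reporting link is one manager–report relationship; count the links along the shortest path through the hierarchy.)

3

Nikhil is 2 levels below Indira, and Gretchen is 1 level below Indira (their lowest common manager). The shortest path runs up from Nikhil to Indira and back down to Gretchen: 2 + 1 = 3 links.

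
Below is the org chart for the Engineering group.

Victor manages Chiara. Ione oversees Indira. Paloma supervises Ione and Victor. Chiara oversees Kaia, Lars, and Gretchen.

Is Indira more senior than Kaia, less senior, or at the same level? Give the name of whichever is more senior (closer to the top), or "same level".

Indira is 2 levels below Paloma; Kaia is 3. Indira is higher.

Indira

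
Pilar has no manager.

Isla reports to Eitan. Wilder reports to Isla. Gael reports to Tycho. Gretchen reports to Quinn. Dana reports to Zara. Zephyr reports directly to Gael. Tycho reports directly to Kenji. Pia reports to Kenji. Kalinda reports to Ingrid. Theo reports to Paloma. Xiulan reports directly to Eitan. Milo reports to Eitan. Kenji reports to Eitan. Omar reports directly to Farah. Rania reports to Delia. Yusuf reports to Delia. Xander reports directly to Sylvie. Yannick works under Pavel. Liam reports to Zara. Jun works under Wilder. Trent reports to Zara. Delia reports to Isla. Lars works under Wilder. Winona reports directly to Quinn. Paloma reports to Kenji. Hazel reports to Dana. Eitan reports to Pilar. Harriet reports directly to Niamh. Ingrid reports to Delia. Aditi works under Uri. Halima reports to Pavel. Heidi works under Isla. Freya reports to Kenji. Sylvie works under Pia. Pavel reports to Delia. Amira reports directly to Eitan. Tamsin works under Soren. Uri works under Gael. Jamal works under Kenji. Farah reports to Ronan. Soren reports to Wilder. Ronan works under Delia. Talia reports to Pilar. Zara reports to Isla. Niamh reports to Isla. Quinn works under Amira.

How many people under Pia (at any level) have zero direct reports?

The only person in Pia's organization with no one reporting to them is Xander. That is 1.

1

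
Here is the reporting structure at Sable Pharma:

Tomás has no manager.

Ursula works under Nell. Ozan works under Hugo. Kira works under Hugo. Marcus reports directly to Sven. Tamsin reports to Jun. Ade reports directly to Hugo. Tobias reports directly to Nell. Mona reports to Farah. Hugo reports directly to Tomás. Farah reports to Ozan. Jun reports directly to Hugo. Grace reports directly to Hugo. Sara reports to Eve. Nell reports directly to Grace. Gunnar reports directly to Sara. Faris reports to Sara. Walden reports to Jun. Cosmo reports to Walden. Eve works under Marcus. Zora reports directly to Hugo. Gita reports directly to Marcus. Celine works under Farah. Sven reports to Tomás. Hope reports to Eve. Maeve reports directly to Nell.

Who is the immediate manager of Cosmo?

Walden

Cosmo reports directly to Walden.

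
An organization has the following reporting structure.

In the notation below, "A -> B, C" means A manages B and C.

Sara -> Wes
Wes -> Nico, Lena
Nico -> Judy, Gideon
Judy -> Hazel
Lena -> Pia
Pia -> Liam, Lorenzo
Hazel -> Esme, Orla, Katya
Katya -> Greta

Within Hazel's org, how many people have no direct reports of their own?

3

The people in Hazel's organization with no one reporting to them are Greta, Orla, Esme. That is 3.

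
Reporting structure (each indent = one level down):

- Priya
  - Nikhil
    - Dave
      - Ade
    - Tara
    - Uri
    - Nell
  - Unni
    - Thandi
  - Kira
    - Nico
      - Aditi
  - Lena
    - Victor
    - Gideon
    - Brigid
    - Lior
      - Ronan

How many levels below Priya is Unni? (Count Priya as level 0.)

1

Chain from Unni up to Priya: Unni → Priya. That is 1 step up, so Unni is 1 level below Priya.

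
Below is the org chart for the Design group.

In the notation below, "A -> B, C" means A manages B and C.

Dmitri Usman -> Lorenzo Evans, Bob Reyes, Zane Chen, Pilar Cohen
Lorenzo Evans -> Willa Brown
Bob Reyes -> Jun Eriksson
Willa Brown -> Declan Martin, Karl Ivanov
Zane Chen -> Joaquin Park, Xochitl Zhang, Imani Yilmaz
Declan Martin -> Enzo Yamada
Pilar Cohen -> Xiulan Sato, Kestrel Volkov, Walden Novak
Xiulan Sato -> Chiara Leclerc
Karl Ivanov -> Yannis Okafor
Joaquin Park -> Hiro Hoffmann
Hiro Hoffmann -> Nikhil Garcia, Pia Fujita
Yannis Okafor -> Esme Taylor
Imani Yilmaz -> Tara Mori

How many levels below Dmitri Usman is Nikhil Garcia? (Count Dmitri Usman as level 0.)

Chain from Nikhil Garcia up to Dmitri Usman: Nikhil Garcia → Hiro Hoffmann → Joaquin Park → Zane Chen → Dmitri Usman. That is 4 steps up, so Nikhil Garcia is 4 levels below Dmitri Usman.

4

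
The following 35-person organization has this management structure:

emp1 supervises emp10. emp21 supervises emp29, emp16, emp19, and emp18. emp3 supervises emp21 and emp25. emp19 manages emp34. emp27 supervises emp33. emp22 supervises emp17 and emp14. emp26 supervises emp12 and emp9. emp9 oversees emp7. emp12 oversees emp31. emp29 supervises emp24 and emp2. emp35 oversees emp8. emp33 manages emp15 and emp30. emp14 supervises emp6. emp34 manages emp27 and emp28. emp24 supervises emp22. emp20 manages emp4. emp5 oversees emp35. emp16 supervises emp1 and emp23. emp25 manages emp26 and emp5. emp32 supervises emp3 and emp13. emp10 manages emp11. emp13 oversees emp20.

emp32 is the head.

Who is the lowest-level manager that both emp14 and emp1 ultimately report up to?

emp14's chain of managers is emp22, emp24, emp29, emp21, emp3, emp32. emp1's chain of managers is emp16, emp21, emp3, emp32. The first manager that appears in both chains is emp21.

emp21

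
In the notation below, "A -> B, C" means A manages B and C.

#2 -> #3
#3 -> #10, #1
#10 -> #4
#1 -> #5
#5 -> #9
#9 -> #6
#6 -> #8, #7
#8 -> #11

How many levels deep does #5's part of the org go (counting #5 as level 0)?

4

The longest chain under #5 runs #5 → #9 → #6 → #8 → #11, which is 4 levels below #5.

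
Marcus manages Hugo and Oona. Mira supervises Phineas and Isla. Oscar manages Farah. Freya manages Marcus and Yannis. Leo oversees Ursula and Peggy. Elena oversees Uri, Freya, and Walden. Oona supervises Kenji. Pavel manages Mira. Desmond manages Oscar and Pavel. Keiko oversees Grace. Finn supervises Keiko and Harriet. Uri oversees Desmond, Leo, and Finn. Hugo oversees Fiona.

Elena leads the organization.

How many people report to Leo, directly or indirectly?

Leo directly manages Ursula, Peggy. Ursula has no reports. Peggy has no reports. So Leo's organization is 2 direct reports plus everyone under them: 1 + 1 = 2.

2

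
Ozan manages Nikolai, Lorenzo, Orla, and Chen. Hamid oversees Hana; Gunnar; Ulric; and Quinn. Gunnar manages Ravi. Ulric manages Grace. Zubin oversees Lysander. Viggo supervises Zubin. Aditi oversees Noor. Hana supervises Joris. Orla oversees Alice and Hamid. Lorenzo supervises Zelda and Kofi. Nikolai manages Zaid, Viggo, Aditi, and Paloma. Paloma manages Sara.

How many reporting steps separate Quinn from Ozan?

3

Chain from Quinn up to Ozan: Quinn → Hamid → Orla → Ozan. That is 3 steps up, so Quinn is 3 levels below Ozan.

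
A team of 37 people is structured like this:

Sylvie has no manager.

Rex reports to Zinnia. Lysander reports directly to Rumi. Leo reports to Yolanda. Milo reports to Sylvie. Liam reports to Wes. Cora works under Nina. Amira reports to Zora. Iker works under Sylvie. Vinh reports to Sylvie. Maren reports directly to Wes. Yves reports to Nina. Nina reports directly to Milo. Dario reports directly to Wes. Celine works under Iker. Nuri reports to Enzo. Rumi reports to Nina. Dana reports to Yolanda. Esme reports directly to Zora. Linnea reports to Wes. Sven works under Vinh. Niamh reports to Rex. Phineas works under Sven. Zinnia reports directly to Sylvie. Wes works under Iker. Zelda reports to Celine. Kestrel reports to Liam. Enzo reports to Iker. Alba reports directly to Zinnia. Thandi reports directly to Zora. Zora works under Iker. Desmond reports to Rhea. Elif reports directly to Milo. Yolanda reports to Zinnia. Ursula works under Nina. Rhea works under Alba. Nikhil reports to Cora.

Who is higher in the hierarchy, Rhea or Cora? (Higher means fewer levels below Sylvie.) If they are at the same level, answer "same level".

Both Rhea and Cora are 3 levels below Sylvie.

same level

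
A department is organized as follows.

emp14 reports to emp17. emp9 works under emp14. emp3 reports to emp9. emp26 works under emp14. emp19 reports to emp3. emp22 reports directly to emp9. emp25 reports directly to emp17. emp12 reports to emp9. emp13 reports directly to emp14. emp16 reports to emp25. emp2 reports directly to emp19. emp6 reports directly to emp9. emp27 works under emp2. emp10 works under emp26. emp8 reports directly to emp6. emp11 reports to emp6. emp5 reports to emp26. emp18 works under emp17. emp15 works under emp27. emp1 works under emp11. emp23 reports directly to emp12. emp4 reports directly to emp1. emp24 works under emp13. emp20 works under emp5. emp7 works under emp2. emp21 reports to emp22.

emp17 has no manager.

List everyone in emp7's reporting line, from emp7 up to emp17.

emp7 -> emp2 -> emp19 -> emp3 -> emp9 -> emp14 -> emp17

emp7 reports to emp2. emp2 reports to emp19. emp19 reports to emp3. emp3 reports to emp9. emp9 reports to emp14. emp14 reports to emp17. emp17 is at the top.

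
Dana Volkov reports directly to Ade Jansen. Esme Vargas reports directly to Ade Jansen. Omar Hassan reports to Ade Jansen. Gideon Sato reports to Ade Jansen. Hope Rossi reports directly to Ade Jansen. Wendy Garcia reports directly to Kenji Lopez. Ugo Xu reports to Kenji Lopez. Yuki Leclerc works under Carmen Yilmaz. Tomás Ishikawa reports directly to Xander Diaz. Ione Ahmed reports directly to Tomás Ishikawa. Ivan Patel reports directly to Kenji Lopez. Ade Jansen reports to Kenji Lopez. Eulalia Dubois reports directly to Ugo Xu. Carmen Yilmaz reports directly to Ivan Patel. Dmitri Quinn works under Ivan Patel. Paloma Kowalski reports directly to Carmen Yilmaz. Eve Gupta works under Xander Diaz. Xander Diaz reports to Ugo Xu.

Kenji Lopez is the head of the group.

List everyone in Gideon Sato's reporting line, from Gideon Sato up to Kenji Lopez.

Gideon Sato -> Ade Jansen -> Kenji Lopez

Gideon Sato reports to Ade Jansen. Ade Jansen reports to Kenji Lopez. Kenji Lopez is at the top.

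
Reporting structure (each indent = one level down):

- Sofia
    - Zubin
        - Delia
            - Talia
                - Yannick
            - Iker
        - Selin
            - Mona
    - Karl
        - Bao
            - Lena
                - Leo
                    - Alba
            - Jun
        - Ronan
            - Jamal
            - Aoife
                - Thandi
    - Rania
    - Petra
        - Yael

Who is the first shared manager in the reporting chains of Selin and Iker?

Selin's chain of managers is Zubin, Sofia. Iker's chain of managers is Delia, Zubin, Sofia. The first manager that appears in both chains is Zubin.

Zubin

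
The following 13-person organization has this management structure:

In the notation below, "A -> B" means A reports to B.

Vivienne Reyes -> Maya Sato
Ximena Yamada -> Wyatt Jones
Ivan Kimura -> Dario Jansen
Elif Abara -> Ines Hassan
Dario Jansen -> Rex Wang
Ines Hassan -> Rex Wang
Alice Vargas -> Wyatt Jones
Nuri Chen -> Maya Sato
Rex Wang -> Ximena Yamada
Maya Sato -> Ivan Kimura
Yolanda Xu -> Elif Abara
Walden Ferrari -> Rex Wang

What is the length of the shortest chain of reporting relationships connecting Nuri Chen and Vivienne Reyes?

2

Nuri Chen is 1 level below Maya Sato, and Vivienne Reyes is 1 level below Maya Sato (their lowest common manager). The shortest path runs up from Nuri Chen to Maya Sato and back down to Vivienne Reyes: 1 + 1 = 2 links.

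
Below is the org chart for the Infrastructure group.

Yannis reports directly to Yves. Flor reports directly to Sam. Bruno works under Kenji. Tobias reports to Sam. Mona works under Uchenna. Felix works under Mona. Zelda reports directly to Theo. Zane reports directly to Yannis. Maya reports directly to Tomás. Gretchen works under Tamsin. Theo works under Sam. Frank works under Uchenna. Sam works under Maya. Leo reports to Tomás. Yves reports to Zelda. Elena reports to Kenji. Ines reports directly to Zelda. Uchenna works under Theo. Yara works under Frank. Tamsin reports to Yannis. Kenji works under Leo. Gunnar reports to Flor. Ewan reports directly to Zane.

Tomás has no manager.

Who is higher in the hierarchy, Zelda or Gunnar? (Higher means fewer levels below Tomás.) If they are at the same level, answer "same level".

Both Zelda and Gunnar are 4 levels below Tomás.

same level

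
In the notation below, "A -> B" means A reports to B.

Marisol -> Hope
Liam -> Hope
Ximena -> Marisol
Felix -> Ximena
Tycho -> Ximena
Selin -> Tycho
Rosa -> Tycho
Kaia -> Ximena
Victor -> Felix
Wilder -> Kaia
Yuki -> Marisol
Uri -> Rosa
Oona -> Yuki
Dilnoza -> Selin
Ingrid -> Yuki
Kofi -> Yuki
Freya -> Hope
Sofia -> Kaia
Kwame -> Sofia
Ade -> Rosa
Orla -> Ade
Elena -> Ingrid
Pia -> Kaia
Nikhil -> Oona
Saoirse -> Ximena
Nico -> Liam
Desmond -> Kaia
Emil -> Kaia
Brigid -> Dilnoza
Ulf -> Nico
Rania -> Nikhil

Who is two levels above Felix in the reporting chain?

Marisol

Felix reports to Ximena, and Ximena reports to Marisol. So Felix's skip-level manager is Marisol.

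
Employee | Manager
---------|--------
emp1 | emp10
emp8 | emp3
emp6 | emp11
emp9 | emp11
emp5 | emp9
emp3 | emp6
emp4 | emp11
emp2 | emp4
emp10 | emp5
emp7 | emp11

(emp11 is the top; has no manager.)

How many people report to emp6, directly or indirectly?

emp6 directly manages emp3. Under emp3: emp8 (1). That's 2 in total.

2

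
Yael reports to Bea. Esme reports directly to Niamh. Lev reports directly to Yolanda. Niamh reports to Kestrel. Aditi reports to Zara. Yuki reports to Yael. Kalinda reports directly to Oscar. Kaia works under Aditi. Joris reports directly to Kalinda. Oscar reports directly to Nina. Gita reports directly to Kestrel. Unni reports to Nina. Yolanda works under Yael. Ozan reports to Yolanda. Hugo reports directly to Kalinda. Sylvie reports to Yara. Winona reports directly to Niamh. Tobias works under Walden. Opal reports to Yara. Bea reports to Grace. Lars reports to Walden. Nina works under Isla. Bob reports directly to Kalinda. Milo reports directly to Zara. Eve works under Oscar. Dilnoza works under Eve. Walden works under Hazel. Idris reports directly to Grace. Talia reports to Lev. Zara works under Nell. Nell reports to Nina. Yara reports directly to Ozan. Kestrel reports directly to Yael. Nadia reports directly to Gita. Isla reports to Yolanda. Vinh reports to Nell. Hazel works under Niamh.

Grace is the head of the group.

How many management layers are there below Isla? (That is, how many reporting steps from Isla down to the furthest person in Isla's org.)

5

The longest chain under Isla runs Isla → Nina → Nell → Zara → Aditi → Kaia, which is 5 levels below Isla.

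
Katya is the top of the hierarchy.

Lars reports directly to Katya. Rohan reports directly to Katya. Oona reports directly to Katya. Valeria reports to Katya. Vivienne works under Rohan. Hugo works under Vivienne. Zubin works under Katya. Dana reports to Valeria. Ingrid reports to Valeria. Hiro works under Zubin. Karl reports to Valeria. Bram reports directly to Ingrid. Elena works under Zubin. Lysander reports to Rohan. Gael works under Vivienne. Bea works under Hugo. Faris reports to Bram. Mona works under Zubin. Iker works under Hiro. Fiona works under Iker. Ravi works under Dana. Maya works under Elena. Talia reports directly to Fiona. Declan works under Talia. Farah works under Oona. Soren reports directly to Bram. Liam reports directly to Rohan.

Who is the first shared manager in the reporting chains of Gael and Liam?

Rohan

Gael's chain of managers is Vivienne, Rohan, Katya. Liam's chain of managers is Rohan, Katya. The first manager that appears in both chains is Rohan.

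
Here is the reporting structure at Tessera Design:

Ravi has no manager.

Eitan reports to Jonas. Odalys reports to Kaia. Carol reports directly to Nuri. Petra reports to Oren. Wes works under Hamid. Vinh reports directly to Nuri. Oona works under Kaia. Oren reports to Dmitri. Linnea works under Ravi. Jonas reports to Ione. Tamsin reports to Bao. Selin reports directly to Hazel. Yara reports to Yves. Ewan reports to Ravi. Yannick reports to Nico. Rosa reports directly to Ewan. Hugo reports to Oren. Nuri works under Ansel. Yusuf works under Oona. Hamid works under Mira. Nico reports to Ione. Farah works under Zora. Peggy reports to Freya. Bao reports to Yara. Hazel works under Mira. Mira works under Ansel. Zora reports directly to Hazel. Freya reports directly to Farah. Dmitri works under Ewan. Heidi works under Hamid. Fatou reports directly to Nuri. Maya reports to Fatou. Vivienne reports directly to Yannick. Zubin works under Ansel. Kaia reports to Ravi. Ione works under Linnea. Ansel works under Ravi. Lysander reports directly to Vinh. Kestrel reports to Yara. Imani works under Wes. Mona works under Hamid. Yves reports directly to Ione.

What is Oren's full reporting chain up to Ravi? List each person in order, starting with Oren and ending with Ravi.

Oren -> Dmitri -> Ewan -> Ravi

Oren reports to Dmitri. Dmitri reports to Ewan. Ewan reports to Ravi. Ravi is at the top.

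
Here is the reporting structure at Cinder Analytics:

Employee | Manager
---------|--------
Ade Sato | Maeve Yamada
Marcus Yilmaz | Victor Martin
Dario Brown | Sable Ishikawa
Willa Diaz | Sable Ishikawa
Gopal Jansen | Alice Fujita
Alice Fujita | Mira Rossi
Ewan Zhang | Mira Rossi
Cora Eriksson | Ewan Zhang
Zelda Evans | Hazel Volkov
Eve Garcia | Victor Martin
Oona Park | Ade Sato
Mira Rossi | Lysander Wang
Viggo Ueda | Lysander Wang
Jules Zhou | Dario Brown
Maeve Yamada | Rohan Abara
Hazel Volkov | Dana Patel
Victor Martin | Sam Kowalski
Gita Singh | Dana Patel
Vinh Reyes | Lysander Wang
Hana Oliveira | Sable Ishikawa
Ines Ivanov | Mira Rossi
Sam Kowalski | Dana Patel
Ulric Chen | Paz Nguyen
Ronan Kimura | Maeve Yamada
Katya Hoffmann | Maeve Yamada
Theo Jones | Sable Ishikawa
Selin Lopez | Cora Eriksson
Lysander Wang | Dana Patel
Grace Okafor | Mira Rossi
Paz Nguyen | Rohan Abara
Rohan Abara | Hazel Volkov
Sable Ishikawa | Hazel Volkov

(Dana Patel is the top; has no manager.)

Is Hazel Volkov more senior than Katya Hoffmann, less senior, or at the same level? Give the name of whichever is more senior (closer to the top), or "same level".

Hazel Volkov

Hazel Volkov is 1 level below Dana Patel; Katya Hoffmann is 4. Hazel Volkov is higher.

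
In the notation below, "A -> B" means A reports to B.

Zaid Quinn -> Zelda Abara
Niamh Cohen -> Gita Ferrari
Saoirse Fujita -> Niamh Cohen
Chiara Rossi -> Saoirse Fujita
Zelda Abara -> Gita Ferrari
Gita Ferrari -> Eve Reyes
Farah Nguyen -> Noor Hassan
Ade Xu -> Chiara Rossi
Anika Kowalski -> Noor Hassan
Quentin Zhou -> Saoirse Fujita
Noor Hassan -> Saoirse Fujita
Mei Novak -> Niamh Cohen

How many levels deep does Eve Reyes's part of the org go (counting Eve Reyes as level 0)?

5

The longest chain under Eve Reyes runs Eve Reyes → Gita Ferrari → Niamh Cohen → Saoirse Fujita → Chiara Rossi → Ade Xu, which is 5 levels below Eve Reyes.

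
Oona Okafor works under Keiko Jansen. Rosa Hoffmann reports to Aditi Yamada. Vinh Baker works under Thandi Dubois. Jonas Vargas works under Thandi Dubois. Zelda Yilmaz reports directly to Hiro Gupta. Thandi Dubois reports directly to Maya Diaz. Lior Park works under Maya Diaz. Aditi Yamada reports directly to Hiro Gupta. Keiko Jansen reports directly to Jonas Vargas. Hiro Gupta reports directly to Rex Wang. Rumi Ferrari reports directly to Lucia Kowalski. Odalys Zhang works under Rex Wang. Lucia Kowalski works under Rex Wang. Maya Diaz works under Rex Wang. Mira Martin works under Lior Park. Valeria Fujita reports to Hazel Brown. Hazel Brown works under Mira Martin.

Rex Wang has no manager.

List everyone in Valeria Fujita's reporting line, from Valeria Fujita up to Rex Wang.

Valeria Fujita -> Hazel Brown -> Mira Martin -> Lior Park -> Maya Diaz -> Rex Wang

Valeria Fujita reports to Hazel Brown. Hazel Brown reports to Mira Martin. Mira Martin reports to Lior Park. Lior Park reports to Maya Diaz. Maya Diaz reports to Rex Wang. Rex Wang is at the top.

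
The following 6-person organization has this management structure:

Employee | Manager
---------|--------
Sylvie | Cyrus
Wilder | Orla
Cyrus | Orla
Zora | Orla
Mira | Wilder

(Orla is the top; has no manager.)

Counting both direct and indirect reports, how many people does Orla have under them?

5

Orla directly manages Wilder, Zora, Cyrus. Under Wilder: Mira (1). Zora has no reports. Under Cyrus: Sylvie (1). So Orla's organization is 3 direct reports plus everyone under them: 2 + 1 + 2 = 5.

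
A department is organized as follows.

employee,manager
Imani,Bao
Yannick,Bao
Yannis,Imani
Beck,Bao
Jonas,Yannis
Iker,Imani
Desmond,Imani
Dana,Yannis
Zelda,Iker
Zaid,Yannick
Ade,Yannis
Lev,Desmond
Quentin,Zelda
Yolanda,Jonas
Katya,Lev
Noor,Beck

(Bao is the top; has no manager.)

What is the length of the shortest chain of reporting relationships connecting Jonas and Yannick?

4

Jonas is 3 levels below Bao, and Yannick is 1 level below Bao (their lowest common manager). The shortest path runs up from Jonas to Bao and back down to Yannick: 3 + 1 = 4 links.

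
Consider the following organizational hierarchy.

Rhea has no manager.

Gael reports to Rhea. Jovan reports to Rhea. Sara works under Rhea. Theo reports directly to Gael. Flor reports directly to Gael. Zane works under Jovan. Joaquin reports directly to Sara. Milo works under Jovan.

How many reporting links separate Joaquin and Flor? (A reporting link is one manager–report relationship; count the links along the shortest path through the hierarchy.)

4

Joaquin is 2 levels below Rhea, and Flor is 2 levels below Rhea (their lowest common manager). The shortest path runs up from Joaquin to Rhea and back down to Flor: 2 + 2 = 4 links.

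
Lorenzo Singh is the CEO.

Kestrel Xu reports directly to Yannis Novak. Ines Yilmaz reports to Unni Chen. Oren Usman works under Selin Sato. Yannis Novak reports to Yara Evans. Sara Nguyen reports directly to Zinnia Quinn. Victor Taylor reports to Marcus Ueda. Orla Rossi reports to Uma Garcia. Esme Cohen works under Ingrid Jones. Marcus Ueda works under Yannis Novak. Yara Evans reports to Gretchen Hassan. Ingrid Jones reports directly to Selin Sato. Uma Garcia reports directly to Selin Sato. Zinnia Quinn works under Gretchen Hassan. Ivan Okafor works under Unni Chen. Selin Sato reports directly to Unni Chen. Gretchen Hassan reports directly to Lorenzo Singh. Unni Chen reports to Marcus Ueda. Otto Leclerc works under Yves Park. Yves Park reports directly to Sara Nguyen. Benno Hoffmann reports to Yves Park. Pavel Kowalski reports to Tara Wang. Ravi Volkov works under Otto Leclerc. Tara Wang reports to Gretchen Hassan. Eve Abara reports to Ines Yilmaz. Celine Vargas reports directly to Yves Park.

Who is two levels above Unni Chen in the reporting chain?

Yannis Novak

Unni Chen reports to Marcus Ueda, and Marcus Ueda reports to Yannis Novak. So Unni Chen's skip-level manager is Yannis Novak.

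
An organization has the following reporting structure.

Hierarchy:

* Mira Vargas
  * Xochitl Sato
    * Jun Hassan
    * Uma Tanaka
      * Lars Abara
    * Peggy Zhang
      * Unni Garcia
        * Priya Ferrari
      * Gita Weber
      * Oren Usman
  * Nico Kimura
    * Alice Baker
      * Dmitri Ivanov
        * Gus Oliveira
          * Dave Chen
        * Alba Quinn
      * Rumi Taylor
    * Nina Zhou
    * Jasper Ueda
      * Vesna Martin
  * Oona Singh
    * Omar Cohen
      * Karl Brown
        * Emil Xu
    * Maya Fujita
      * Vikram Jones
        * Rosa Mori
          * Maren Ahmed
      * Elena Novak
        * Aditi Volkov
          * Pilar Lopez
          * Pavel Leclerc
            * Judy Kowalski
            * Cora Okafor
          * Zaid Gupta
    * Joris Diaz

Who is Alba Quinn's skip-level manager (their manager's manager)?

Alice Baker

Alba Quinn reports to Dmitri Ivanov, and Dmitri Ivanov reports to Alice Baker. So Alba Quinn's skip-level manager is Alice Baker.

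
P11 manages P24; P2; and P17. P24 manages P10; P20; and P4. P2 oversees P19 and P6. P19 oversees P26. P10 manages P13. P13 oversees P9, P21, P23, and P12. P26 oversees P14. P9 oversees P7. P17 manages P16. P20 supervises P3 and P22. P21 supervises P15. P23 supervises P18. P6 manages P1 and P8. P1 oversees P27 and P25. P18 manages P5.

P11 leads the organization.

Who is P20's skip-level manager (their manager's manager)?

P20 reports to P24, and P24 reports to P11. So P20's skip-level manager is P11.

P11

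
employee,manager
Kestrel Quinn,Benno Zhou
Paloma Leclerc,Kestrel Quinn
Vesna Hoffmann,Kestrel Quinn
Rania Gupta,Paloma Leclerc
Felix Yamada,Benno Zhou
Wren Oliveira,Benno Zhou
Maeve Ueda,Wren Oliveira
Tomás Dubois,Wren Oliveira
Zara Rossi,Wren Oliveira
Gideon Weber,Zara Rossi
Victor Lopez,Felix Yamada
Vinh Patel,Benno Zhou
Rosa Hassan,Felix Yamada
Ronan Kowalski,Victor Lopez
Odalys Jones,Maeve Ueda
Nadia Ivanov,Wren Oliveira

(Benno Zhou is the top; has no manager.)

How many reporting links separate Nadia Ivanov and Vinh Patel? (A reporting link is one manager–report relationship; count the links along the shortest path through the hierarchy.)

3

Nadia Ivanov is 2 levels below Benno Zhou, and Vinh Patel is 1 level below Benno Zhou (their lowest common manager). The shortest path runs up from Nadia Ivanov to Benno Zhou and back down to Vinh Patel: 2 + 1 = 3 links.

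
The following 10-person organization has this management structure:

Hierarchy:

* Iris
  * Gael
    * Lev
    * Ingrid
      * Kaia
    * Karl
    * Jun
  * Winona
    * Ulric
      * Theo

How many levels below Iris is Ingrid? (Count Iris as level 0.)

2

Chain from Ingrid up to Iris: Ingrid → Gael → Iris. That is 2 steps up, so Ingrid is 2 levels below Iris.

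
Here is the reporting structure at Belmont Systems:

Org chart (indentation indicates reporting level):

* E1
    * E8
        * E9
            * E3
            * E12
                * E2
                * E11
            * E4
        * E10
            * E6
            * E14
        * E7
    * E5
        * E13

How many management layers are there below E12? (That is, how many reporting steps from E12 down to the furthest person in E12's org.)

The longest chain under E12 runs E12 → E11, which is 1 level below E12.

1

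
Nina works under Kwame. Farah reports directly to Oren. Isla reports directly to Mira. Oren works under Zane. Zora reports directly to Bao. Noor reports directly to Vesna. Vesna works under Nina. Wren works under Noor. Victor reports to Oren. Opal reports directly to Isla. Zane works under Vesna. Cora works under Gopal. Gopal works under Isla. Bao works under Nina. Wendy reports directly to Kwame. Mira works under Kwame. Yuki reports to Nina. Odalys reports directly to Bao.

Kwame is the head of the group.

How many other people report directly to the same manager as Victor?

1

Victor reports to Oren. Oren's other direct reports are Farah — 1 peer.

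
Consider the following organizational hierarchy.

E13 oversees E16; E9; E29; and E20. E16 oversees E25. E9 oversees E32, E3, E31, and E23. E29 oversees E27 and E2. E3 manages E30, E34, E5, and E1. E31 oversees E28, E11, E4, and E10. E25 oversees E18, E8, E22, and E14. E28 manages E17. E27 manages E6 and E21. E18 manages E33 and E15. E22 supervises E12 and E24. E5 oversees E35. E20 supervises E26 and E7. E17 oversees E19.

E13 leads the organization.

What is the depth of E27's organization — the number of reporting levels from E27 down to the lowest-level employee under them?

The longest chain under E27 runs E27 → E21, which is 1 level below E27.

1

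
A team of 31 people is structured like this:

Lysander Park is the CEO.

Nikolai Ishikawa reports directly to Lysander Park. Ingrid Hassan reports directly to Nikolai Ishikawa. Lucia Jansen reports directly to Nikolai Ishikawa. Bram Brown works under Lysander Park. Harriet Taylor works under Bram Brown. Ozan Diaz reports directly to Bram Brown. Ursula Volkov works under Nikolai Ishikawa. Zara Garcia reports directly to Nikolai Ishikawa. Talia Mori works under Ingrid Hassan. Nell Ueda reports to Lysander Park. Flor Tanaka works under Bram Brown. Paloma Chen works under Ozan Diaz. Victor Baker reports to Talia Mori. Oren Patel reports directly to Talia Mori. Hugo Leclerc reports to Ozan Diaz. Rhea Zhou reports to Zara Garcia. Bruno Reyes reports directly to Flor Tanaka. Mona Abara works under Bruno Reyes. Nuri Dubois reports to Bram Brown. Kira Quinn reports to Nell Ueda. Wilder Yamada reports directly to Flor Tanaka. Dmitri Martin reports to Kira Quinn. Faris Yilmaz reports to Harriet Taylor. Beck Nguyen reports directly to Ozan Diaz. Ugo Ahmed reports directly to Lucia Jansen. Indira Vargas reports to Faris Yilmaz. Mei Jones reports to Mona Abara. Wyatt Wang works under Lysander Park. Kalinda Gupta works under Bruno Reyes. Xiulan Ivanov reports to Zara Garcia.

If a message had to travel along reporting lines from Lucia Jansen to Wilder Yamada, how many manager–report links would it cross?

Lucia Jansen is 2 levels below Lysander Park, and Wilder Yamada is 3 levels below Lysander Park (their lowest common manager). The shortest path runs up from Lucia Jansen to Lysander Park and back down to Wilder Yamada: 2 + 3 = 5 links.

5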